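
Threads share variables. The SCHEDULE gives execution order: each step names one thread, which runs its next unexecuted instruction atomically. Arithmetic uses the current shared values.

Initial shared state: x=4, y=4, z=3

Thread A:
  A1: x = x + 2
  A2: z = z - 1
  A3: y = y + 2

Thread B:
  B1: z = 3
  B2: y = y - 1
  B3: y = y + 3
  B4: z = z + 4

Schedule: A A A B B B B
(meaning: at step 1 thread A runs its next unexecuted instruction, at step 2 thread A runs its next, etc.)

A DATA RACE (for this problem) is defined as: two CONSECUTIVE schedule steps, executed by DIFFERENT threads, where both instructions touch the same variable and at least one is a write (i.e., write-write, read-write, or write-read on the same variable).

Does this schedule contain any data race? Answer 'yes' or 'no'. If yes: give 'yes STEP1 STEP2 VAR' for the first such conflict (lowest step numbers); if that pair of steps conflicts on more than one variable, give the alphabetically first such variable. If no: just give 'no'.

Steps 1,2: same thread (A). No race.
Steps 2,3: same thread (A). No race.
Steps 3,4: A(r=y,w=y) vs B(r=-,w=z). No conflict.
Steps 4,5: same thread (B). No race.
Steps 5,6: same thread (B). No race.
Steps 6,7: same thread (B). No race.

Answer: no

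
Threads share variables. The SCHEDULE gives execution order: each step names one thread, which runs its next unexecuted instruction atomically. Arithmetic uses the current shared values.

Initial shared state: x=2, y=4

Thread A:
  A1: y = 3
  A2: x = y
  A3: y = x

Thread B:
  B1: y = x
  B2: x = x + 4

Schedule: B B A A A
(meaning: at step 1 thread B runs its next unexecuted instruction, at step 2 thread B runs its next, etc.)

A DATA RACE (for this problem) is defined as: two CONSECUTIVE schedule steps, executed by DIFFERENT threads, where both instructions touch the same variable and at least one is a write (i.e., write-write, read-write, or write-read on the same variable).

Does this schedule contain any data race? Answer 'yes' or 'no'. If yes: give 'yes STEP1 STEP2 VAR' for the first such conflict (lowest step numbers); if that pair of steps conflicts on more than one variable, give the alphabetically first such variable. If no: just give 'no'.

Answer: no

Derivation:
Steps 1,2: same thread (B). No race.
Steps 2,3: B(r=x,w=x) vs A(r=-,w=y). No conflict.
Steps 3,4: same thread (A). No race.
Steps 4,5: same thread (A). No race.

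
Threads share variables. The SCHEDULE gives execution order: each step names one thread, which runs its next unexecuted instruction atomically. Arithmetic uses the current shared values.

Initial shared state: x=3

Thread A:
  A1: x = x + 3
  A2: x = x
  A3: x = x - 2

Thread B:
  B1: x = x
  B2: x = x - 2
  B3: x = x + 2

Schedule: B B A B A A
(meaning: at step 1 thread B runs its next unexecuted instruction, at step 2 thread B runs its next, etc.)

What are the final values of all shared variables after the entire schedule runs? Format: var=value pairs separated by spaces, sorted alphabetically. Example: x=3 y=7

Step 1: thread B executes B1 (x = x). Shared: x=3. PCs: A@0 B@1
Step 2: thread B executes B2 (x = x - 2). Shared: x=1. PCs: A@0 B@2
Step 3: thread A executes A1 (x = x + 3). Shared: x=4. PCs: A@1 B@2
Step 4: thread B executes B3 (x = x + 2). Shared: x=6. PCs: A@1 B@3
Step 5: thread A executes A2 (x = x). Shared: x=6. PCs: A@2 B@3
Step 6: thread A executes A3 (x = x - 2). Shared: x=4. PCs: A@3 B@3

Answer: x=4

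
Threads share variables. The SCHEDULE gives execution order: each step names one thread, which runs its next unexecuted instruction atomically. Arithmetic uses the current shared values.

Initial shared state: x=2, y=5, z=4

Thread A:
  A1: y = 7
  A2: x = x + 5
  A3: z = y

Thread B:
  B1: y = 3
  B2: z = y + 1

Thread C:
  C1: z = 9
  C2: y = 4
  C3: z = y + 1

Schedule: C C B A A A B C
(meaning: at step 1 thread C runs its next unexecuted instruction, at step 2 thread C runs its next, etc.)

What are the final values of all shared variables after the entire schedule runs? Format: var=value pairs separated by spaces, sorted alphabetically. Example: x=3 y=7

Answer: x=7 y=7 z=8

Derivation:
Step 1: thread C executes C1 (z = 9). Shared: x=2 y=5 z=9. PCs: A@0 B@0 C@1
Step 2: thread C executes C2 (y = 4). Shared: x=2 y=4 z=9. PCs: A@0 B@0 C@2
Step 3: thread B executes B1 (y = 3). Shared: x=2 y=3 z=9. PCs: A@0 B@1 C@2
Step 4: thread A executes A1 (y = 7). Shared: x=2 y=7 z=9. PCs: A@1 B@1 C@2
Step 5: thread A executes A2 (x = x + 5). Shared: x=7 y=7 z=9. PCs: A@2 B@1 C@2
Step 6: thread A executes A3 (z = y). Shared: x=7 y=7 z=7. PCs: A@3 B@1 C@2
Step 7: thread B executes B2 (z = y + 1). Shared: x=7 y=7 z=8. PCs: A@3 B@2 C@2
Step 8: thread C executes C3 (z = y + 1). Shared: x=7 y=7 z=8. PCs: A@3 B@2 C@3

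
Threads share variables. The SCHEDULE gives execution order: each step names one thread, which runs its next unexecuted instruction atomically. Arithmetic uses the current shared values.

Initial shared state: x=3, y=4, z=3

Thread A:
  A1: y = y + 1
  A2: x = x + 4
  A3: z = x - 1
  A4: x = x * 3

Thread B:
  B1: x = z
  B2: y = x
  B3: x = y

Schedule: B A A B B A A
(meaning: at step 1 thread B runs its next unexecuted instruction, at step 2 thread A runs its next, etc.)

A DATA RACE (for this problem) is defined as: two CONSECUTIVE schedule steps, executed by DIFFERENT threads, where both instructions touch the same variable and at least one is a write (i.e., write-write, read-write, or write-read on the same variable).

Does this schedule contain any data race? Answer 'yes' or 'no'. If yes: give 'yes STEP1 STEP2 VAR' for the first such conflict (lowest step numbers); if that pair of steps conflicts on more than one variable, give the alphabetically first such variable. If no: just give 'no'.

Steps 1,2: B(r=z,w=x) vs A(r=y,w=y). No conflict.
Steps 2,3: same thread (A). No race.
Steps 3,4: A(x = x + 4) vs B(y = x). RACE on x (W-R).
Steps 4,5: same thread (B). No race.
Steps 5,6: B(x = y) vs A(z = x - 1). RACE on x (W-R).
Steps 6,7: same thread (A). No race.
First conflict at steps 3,4.

Answer: yes 3 4 x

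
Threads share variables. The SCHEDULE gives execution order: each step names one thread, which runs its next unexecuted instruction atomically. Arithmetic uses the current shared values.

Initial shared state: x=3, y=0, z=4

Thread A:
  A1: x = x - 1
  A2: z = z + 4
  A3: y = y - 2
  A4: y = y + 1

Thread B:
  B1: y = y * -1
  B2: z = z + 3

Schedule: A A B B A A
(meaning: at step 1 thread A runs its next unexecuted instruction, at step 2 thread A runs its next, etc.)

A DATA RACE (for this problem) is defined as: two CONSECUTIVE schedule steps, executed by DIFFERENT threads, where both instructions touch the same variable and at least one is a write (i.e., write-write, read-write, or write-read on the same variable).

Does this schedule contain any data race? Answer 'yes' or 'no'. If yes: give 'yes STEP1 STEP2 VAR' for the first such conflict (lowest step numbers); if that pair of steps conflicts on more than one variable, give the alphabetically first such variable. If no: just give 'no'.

Answer: no

Derivation:
Steps 1,2: same thread (A). No race.
Steps 2,3: A(r=z,w=z) vs B(r=y,w=y). No conflict.
Steps 3,4: same thread (B). No race.
Steps 4,5: B(r=z,w=z) vs A(r=y,w=y). No conflict.
Steps 5,6: same thread (A). No race.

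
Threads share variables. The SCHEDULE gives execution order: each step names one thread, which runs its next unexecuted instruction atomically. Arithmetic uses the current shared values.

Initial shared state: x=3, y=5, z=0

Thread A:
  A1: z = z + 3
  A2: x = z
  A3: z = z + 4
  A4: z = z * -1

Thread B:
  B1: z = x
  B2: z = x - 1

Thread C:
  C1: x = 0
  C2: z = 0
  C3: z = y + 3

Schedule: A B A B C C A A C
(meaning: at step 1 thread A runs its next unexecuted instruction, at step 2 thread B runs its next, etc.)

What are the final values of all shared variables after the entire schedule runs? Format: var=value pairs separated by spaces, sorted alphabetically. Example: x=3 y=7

Step 1: thread A executes A1 (z = z + 3). Shared: x=3 y=5 z=3. PCs: A@1 B@0 C@0
Step 2: thread B executes B1 (z = x). Shared: x=3 y=5 z=3. PCs: A@1 B@1 C@0
Step 3: thread A executes A2 (x = z). Shared: x=3 y=5 z=3. PCs: A@2 B@1 C@0
Step 4: thread B executes B2 (z = x - 1). Shared: x=3 y=5 z=2. PCs: A@2 B@2 C@0
Step 5: thread C executes C1 (x = 0). Shared: x=0 y=5 z=2. PCs: A@2 B@2 C@1
Step 6: thread C executes C2 (z = 0). Shared: x=0 y=5 z=0. PCs: A@2 B@2 C@2
Step 7: thread A executes A3 (z = z + 4). Shared: x=0 y=5 z=4. PCs: A@3 B@2 C@2
Step 8: thread A executes A4 (z = z * -1). Shared: x=0 y=5 z=-4. PCs: A@4 B@2 C@2
Step 9: thread C executes C3 (z = y + 3). Shared: x=0 y=5 z=8. PCs: A@4 B@2 C@3

Answer: x=0 y=5 z=8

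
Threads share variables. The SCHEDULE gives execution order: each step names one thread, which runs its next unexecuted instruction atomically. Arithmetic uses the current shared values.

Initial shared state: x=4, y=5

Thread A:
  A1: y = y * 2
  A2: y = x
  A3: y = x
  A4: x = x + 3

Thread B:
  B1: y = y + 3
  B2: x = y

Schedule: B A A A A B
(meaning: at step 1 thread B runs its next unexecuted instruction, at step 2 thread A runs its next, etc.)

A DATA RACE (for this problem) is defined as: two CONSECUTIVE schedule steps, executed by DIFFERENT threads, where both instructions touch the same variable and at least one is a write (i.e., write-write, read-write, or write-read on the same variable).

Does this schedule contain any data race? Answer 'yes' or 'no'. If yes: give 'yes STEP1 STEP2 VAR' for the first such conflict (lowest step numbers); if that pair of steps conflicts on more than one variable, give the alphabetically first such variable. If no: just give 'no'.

Steps 1,2: B(y = y + 3) vs A(y = y * 2). RACE on y (W-W).
Steps 2,3: same thread (A). No race.
Steps 3,4: same thread (A). No race.
Steps 4,5: same thread (A). No race.
Steps 5,6: A(x = x + 3) vs B(x = y). RACE on x (W-W).
First conflict at steps 1,2.

Answer: yes 1 2 y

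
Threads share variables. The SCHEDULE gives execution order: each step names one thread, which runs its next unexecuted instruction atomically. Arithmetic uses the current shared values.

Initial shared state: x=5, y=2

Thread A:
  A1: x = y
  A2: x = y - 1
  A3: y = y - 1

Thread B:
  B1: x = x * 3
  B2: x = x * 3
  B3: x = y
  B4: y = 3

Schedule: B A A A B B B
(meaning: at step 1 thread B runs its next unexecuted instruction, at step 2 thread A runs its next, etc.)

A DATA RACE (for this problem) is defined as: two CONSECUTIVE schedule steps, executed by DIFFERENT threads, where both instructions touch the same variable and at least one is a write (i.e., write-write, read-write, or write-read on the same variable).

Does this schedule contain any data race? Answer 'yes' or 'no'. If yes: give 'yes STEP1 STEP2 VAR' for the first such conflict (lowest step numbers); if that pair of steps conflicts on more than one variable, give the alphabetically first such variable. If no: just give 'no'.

Steps 1,2: B(x = x * 3) vs A(x = y). RACE on x (W-W).
Steps 2,3: same thread (A). No race.
Steps 3,4: same thread (A). No race.
Steps 4,5: A(r=y,w=y) vs B(r=x,w=x). No conflict.
Steps 5,6: same thread (B). No race.
Steps 6,7: same thread (B). No race.
First conflict at steps 1,2.

Answer: yes 1 2 x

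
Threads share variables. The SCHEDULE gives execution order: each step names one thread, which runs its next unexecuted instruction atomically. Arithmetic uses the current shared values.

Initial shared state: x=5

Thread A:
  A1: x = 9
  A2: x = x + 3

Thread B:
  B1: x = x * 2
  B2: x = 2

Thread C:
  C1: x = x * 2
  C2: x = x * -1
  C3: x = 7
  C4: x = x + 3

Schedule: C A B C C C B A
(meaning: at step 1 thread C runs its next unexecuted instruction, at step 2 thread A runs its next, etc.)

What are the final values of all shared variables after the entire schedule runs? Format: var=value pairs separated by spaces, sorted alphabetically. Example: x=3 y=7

Answer: x=5

Derivation:
Step 1: thread C executes C1 (x = x * 2). Shared: x=10. PCs: A@0 B@0 C@1
Step 2: thread A executes A1 (x = 9). Shared: x=9. PCs: A@1 B@0 C@1
Step 3: thread B executes B1 (x = x * 2). Shared: x=18. PCs: A@1 B@1 C@1
Step 4: thread C executes C2 (x = x * -1). Shared: x=-18. PCs: A@1 B@1 C@2
Step 5: thread C executes C3 (x = 7). Shared: x=7. PCs: A@1 B@1 C@3
Step 6: thread C executes C4 (x = x + 3). Shared: x=10. PCs: A@1 B@1 C@4
Step 7: thread B executes B2 (x = 2). Shared: x=2. PCs: A@1 B@2 C@4
Step 8: thread A executes A2 (x = x + 3). Shared: x=5. PCs: A@2 B@2 C@4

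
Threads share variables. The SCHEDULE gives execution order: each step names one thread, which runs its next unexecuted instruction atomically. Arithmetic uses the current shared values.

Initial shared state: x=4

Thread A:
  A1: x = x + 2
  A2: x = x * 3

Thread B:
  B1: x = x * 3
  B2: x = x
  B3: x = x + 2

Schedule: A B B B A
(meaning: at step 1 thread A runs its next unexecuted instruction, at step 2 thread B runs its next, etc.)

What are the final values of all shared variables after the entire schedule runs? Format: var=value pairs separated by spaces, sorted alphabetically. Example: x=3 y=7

Step 1: thread A executes A1 (x = x + 2). Shared: x=6. PCs: A@1 B@0
Step 2: thread B executes B1 (x = x * 3). Shared: x=18. PCs: A@1 B@1
Step 3: thread B executes B2 (x = x). Shared: x=18. PCs: A@1 B@2
Step 4: thread B executes B3 (x = x + 2). Shared: x=20. PCs: A@1 B@3
Step 5: thread A executes A2 (x = x * 3). Shared: x=60. PCs: A@2 B@3

Answer: x=60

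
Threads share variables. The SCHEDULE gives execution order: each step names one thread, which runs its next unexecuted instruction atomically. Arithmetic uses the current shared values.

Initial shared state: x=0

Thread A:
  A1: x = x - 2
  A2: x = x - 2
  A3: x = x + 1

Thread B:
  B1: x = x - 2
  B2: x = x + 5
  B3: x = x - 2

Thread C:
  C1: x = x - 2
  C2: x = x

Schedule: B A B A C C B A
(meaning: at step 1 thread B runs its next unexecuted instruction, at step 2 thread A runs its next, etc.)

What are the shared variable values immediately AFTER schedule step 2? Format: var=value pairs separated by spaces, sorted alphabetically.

Answer: x=-4

Derivation:
Step 1: thread B executes B1 (x = x - 2). Shared: x=-2. PCs: A@0 B@1 C@0
Step 2: thread A executes A1 (x = x - 2). Shared: x=-4. PCs: A@1 B@1 C@0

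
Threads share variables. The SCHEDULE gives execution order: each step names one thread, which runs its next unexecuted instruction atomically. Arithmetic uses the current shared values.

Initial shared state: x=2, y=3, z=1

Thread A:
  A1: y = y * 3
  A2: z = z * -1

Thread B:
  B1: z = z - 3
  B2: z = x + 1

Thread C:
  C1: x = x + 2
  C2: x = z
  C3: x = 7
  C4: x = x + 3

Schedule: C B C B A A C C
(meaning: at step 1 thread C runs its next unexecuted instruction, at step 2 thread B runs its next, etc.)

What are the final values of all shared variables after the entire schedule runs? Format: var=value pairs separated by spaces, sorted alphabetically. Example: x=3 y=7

Answer: x=10 y=9 z=1

Derivation:
Step 1: thread C executes C1 (x = x + 2). Shared: x=4 y=3 z=1. PCs: A@0 B@0 C@1
Step 2: thread B executes B1 (z = z - 3). Shared: x=4 y=3 z=-2. PCs: A@0 B@1 C@1
Step 3: thread C executes C2 (x = z). Shared: x=-2 y=3 z=-2. PCs: A@0 B@1 C@2
Step 4: thread B executes B2 (z = x + 1). Shared: x=-2 y=3 z=-1. PCs: A@0 B@2 C@2
Step 5: thread A executes A1 (y = y * 3). Shared: x=-2 y=9 z=-1. PCs: A@1 B@2 C@2
Step 6: thread A executes A2 (z = z * -1). Shared: x=-2 y=9 z=1. PCs: A@2 B@2 C@2
Step 7: thread C executes C3 (x = 7). Shared: x=7 y=9 z=1. PCs: A@2 B@2 C@3
Step 8: thread C executes C4 (x = x + 3). Shared: x=10 y=9 z=1. PCs: A@2 B@2 C@4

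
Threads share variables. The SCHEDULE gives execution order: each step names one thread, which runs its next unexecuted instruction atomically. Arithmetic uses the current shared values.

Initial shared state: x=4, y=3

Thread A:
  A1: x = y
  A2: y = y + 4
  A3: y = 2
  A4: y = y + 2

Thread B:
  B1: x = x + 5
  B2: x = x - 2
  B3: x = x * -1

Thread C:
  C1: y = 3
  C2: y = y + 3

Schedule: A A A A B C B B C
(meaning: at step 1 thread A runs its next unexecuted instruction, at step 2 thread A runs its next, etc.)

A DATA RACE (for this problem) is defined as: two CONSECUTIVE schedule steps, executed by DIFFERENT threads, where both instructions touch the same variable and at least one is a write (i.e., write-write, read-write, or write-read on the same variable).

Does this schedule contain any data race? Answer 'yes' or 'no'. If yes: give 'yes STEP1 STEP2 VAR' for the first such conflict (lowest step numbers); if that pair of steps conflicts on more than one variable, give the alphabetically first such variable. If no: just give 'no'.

Steps 1,2: same thread (A). No race.
Steps 2,3: same thread (A). No race.
Steps 3,4: same thread (A). No race.
Steps 4,5: A(r=y,w=y) vs B(r=x,w=x). No conflict.
Steps 5,6: B(r=x,w=x) vs C(r=-,w=y). No conflict.
Steps 6,7: C(r=-,w=y) vs B(r=x,w=x). No conflict.
Steps 7,8: same thread (B). No race.
Steps 8,9: B(r=x,w=x) vs C(r=y,w=y). No conflict.

Answer: no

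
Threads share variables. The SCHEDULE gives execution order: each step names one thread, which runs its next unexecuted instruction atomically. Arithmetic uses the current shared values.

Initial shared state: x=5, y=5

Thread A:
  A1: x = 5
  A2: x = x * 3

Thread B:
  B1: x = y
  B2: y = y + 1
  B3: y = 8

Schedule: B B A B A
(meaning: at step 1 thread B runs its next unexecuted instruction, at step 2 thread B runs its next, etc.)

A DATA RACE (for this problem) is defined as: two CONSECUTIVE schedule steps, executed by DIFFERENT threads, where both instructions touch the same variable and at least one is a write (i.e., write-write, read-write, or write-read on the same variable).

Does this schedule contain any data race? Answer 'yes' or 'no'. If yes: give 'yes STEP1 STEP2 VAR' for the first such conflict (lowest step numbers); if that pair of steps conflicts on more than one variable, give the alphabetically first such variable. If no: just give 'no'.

Answer: no

Derivation:
Steps 1,2: same thread (B). No race.
Steps 2,3: B(r=y,w=y) vs A(r=-,w=x). No conflict.
Steps 3,4: A(r=-,w=x) vs B(r=-,w=y). No conflict.
Steps 4,5: B(r=-,w=y) vs A(r=x,w=x). No conflict.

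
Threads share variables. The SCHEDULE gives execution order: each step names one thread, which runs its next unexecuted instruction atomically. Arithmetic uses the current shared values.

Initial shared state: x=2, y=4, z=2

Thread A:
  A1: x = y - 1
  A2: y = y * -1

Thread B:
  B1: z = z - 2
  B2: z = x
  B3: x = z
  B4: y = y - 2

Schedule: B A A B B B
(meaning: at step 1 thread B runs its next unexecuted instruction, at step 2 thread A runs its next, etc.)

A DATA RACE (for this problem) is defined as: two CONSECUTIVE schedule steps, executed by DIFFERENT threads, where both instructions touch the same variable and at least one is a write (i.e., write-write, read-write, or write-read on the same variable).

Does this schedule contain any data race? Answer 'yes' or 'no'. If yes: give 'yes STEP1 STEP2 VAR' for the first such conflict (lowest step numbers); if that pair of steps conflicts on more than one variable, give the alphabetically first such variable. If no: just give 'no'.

Steps 1,2: B(r=z,w=z) vs A(r=y,w=x). No conflict.
Steps 2,3: same thread (A). No race.
Steps 3,4: A(r=y,w=y) vs B(r=x,w=z). No conflict.
Steps 4,5: same thread (B). No race.
Steps 5,6: same thread (B). No race.

Answer: no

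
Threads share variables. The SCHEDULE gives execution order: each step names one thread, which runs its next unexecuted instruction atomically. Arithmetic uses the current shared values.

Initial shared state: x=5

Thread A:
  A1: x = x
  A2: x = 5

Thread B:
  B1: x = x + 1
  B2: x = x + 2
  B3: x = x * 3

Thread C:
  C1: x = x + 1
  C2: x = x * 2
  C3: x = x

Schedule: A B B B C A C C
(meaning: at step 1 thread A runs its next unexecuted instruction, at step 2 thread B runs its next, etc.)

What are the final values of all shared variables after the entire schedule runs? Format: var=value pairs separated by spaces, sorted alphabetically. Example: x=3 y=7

Step 1: thread A executes A1 (x = x). Shared: x=5. PCs: A@1 B@0 C@0
Step 2: thread B executes B1 (x = x + 1). Shared: x=6. PCs: A@1 B@1 C@0
Step 3: thread B executes B2 (x = x + 2). Shared: x=8. PCs: A@1 B@2 C@0
Step 4: thread B executes B3 (x = x * 3). Shared: x=24. PCs: A@1 B@3 C@0
Step 5: thread C executes C1 (x = x + 1). Shared: x=25. PCs: A@1 B@3 C@1
Step 6: thread A executes A2 (x = 5). Shared: x=5. PCs: A@2 B@3 C@1
Step 7: thread C executes C2 (x = x * 2). Shared: x=10. PCs: A@2 B@3 C@2
Step 8: thread C executes C3 (x = x). Shared: x=10. PCs: A@2 B@3 C@3

Answer: x=10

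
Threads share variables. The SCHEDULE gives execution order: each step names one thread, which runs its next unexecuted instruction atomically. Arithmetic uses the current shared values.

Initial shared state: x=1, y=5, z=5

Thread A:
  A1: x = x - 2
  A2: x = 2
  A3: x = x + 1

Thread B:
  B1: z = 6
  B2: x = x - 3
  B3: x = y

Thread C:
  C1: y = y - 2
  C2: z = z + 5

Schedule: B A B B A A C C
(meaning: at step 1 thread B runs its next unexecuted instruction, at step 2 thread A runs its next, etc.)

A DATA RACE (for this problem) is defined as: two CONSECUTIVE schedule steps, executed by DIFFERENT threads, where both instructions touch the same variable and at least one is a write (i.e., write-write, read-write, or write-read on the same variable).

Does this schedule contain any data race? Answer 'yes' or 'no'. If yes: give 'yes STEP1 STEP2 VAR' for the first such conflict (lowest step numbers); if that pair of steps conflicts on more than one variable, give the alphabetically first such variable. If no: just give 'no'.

Answer: yes 2 3 x

Derivation:
Steps 1,2: B(r=-,w=z) vs A(r=x,w=x). No conflict.
Steps 2,3: A(x = x - 2) vs B(x = x - 3). RACE on x (W-W).
Steps 3,4: same thread (B). No race.
Steps 4,5: B(x = y) vs A(x = 2). RACE on x (W-W).
Steps 5,6: same thread (A). No race.
Steps 6,7: A(r=x,w=x) vs C(r=y,w=y). No conflict.
Steps 7,8: same thread (C). No race.
First conflict at steps 2,3.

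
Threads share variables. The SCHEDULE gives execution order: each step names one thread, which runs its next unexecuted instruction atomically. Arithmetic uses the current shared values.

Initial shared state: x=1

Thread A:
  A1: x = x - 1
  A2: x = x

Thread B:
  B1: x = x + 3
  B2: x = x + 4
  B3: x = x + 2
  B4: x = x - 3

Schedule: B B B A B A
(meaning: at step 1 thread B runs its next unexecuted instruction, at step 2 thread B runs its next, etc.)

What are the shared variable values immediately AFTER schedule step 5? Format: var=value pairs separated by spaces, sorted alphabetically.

Step 1: thread B executes B1 (x = x + 3). Shared: x=4. PCs: A@0 B@1
Step 2: thread B executes B2 (x = x + 4). Shared: x=8. PCs: A@0 B@2
Step 3: thread B executes B3 (x = x + 2). Shared: x=10. PCs: A@0 B@3
Step 4: thread A executes A1 (x = x - 1). Shared: x=9. PCs: A@1 B@3
Step 5: thread B executes B4 (x = x - 3). Shared: x=6. PCs: A@1 B@4

Answer: x=6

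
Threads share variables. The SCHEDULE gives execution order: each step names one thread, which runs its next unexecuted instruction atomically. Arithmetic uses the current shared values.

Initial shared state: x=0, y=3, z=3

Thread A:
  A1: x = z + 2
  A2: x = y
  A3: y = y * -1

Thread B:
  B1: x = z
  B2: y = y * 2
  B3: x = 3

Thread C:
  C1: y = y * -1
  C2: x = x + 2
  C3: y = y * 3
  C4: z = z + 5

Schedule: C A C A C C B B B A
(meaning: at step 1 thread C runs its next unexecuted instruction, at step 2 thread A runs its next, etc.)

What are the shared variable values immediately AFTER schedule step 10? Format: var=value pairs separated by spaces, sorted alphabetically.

Step 1: thread C executes C1 (y = y * -1). Shared: x=0 y=-3 z=3. PCs: A@0 B@0 C@1
Step 2: thread A executes A1 (x = z + 2). Shared: x=5 y=-3 z=3. PCs: A@1 B@0 C@1
Step 3: thread C executes C2 (x = x + 2). Shared: x=7 y=-3 z=3. PCs: A@1 B@0 C@2
Step 4: thread A executes A2 (x = y). Shared: x=-3 y=-3 z=3. PCs: A@2 B@0 C@2
Step 5: thread C executes C3 (y = y * 3). Shared: x=-3 y=-9 z=3. PCs: A@2 B@0 C@3
Step 6: thread C executes C4 (z = z + 5). Shared: x=-3 y=-9 z=8. PCs: A@2 B@0 C@4
Step 7: thread B executes B1 (x = z). Shared: x=8 y=-9 z=8. PCs: A@2 B@1 C@4
Step 8: thread B executes B2 (y = y * 2). Shared: x=8 y=-18 z=8. PCs: A@2 B@2 C@4
Step 9: thread B executes B3 (x = 3). Shared: x=3 y=-18 z=8. PCs: A@2 B@3 C@4
Step 10: thread A executes A3 (y = y * -1). Shared: x=3 y=18 z=8. PCs: A@3 B@3 C@4

Answer: x=3 y=18 z=8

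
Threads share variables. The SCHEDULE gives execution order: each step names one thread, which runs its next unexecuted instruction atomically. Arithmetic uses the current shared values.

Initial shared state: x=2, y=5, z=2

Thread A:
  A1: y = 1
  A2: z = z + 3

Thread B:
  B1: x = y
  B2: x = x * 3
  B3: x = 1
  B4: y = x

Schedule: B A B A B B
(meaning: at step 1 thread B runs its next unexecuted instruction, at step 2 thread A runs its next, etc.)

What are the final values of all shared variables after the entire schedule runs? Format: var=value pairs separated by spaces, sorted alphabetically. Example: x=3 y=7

Step 1: thread B executes B1 (x = y). Shared: x=5 y=5 z=2. PCs: A@0 B@1
Step 2: thread A executes A1 (y = 1). Shared: x=5 y=1 z=2. PCs: A@1 B@1
Step 3: thread B executes B2 (x = x * 3). Shared: x=15 y=1 z=2. PCs: A@1 B@2
Step 4: thread A executes A2 (z = z + 3). Shared: x=15 y=1 z=5. PCs: A@2 B@2
Step 5: thread B executes B3 (x = 1). Shared: x=1 y=1 z=5. PCs: A@2 B@3
Step 6: thread B executes B4 (y = x). Shared: x=1 y=1 z=5. PCs: A@2 B@4

Answer: x=1 y=1 z=5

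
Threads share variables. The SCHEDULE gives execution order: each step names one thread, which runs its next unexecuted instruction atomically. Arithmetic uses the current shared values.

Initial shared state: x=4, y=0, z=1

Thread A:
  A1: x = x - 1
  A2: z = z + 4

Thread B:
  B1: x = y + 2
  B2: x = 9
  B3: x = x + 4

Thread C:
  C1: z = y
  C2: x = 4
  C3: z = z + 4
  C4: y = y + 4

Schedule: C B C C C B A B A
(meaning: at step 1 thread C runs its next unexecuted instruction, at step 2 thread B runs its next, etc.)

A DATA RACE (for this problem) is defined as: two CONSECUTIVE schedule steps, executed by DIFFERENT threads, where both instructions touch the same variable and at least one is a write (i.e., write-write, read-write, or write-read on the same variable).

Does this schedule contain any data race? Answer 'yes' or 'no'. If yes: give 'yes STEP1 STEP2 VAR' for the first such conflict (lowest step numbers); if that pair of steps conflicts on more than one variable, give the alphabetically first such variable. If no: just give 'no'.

Steps 1,2: C(r=y,w=z) vs B(r=y,w=x). No conflict.
Steps 2,3: B(x = y + 2) vs C(x = 4). RACE on x (W-W).
Steps 3,4: same thread (C). No race.
Steps 4,5: same thread (C). No race.
Steps 5,6: C(r=y,w=y) vs B(r=-,w=x). No conflict.
Steps 6,7: B(x = 9) vs A(x = x - 1). RACE on x (W-W).
Steps 7,8: A(x = x - 1) vs B(x = x + 4). RACE on x (W-W).
Steps 8,9: B(r=x,w=x) vs A(r=z,w=z). No conflict.
First conflict at steps 2,3.

Answer: yes 2 3 x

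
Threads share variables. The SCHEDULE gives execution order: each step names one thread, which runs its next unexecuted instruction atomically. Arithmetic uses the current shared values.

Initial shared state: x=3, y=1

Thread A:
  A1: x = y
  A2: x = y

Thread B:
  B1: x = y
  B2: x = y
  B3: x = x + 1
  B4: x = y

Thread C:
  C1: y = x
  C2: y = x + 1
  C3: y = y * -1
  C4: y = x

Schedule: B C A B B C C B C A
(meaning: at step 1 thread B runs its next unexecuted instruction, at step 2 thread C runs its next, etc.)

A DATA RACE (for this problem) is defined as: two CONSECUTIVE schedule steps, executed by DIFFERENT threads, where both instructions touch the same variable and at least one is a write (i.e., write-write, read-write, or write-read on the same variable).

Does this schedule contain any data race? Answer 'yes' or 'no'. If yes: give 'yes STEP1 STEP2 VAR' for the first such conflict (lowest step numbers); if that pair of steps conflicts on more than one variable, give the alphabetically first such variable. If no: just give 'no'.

Steps 1,2: B(x = y) vs C(y = x). RACE on x (W-R), y (R-W). Multiple vars; alphabetically first is x.
Steps 2,3: C(y = x) vs A(x = y). RACE on x (R-W), y (W-R). Multiple vars; alphabetically first is x.
Steps 3,4: A(x = y) vs B(x = y). RACE on x (W-W).
Steps 4,5: same thread (B). No race.
Steps 5,6: B(x = x + 1) vs C(y = x + 1). RACE on x (W-R).
Steps 6,7: same thread (C). No race.
Steps 7,8: C(y = y * -1) vs B(x = y). RACE on y (W-R).
Steps 8,9: B(x = y) vs C(y = x). RACE on x (W-R), y (R-W). Multiple vars; alphabetically first is x.
Steps 9,10: C(y = x) vs A(x = y). RACE on x (R-W), y (W-R). Multiple vars; alphabetically first is x.
First conflict at steps 1,2.

Answer: yes 1 2 x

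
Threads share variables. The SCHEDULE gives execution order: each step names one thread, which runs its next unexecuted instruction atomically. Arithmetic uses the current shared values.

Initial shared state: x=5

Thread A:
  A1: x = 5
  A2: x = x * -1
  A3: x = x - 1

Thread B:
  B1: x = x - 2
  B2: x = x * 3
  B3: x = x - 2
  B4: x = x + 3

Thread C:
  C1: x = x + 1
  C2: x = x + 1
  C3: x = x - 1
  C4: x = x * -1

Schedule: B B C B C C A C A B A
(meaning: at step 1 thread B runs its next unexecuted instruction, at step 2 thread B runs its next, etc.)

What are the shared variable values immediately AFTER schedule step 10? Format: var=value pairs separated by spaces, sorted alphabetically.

Step 1: thread B executes B1 (x = x - 2). Shared: x=3. PCs: A@0 B@1 C@0
Step 2: thread B executes B2 (x = x * 3). Shared: x=9. PCs: A@0 B@2 C@0
Step 3: thread C executes C1 (x = x + 1). Shared: x=10. PCs: A@0 B@2 C@1
Step 4: thread B executes B3 (x = x - 2). Shared: x=8. PCs: A@0 B@3 C@1
Step 5: thread C executes C2 (x = x + 1). Shared: x=9. PCs: A@0 B@3 C@2
Step 6: thread C executes C3 (x = x - 1). Shared: x=8. PCs: A@0 B@3 C@3
Step 7: thread A executes A1 (x = 5). Shared: x=5. PCs: A@1 B@3 C@3
Step 8: thread C executes C4 (x = x * -1). Shared: x=-5. PCs: A@1 B@3 C@4
Step 9: thread A executes A2 (x = x * -1). Shared: x=5. PCs: A@2 B@3 C@4
Step 10: thread B executes B4 (x = x + 3). Shared: x=8. PCs: A@2 B@4 C@4

Answer: x=8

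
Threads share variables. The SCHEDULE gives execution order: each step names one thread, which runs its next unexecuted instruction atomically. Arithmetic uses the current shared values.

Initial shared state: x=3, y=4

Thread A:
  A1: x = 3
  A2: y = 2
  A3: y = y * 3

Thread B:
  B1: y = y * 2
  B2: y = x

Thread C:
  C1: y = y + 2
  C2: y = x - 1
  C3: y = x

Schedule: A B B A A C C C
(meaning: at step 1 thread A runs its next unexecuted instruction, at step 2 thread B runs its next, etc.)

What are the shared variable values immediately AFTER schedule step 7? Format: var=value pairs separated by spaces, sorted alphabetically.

Answer: x=3 y=2

Derivation:
Step 1: thread A executes A1 (x = 3). Shared: x=3 y=4. PCs: A@1 B@0 C@0
Step 2: thread B executes B1 (y = y * 2). Shared: x=3 y=8. PCs: A@1 B@1 C@0
Step 3: thread B executes B2 (y = x). Shared: x=3 y=3. PCs: A@1 B@2 C@0
Step 4: thread A executes A2 (y = 2). Shared: x=3 y=2. PCs: A@2 B@2 C@0
Step 5: thread A executes A3 (y = y * 3). Shared: x=3 y=6. PCs: A@3 B@2 C@0
Step 6: thread C executes C1 (y = y + 2). Shared: x=3 y=8. PCs: A@3 B@2 C@1
Step 7: thread C executes C2 (y = x - 1). Shared: x=3 y=2. PCs: A@3 B@2 C@2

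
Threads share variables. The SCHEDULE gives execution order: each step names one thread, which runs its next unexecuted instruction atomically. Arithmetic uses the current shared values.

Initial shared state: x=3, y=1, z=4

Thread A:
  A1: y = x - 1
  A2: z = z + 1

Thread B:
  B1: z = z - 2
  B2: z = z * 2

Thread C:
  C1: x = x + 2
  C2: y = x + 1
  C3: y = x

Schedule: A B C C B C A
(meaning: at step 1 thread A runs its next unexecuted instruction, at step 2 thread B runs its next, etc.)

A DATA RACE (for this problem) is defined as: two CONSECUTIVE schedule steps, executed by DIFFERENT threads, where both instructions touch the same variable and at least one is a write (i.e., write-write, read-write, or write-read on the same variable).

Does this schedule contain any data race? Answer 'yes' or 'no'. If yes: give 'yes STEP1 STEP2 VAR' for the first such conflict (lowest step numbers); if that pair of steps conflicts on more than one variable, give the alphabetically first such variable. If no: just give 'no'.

Steps 1,2: A(r=x,w=y) vs B(r=z,w=z). No conflict.
Steps 2,3: B(r=z,w=z) vs C(r=x,w=x). No conflict.
Steps 3,4: same thread (C). No race.
Steps 4,5: C(r=x,w=y) vs B(r=z,w=z). No conflict.
Steps 5,6: B(r=z,w=z) vs C(r=x,w=y). No conflict.
Steps 6,7: C(r=x,w=y) vs A(r=z,w=z). No conflict.

Answer: no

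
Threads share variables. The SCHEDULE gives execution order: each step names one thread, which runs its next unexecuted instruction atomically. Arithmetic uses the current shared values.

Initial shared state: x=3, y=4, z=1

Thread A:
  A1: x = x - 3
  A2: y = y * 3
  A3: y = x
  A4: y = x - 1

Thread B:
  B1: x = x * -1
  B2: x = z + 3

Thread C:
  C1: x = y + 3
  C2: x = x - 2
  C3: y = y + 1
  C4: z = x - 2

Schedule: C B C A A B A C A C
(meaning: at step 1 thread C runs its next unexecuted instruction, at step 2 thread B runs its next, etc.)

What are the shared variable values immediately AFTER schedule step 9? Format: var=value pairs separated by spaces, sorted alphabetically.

Step 1: thread C executes C1 (x = y + 3). Shared: x=7 y=4 z=1. PCs: A@0 B@0 C@1
Step 2: thread B executes B1 (x = x * -1). Shared: x=-7 y=4 z=1. PCs: A@0 B@1 C@1
Step 3: thread C executes C2 (x = x - 2). Shared: x=-9 y=4 z=1. PCs: A@0 B@1 C@2
Step 4: thread A executes A1 (x = x - 3). Shared: x=-12 y=4 z=1. PCs: A@1 B@1 C@2
Step 5: thread A executes A2 (y = y * 3). Shared: x=-12 y=12 z=1. PCs: A@2 B@1 C@2
Step 6: thread B executes B2 (x = z + 3). Shared: x=4 y=12 z=1. PCs: A@2 B@2 C@2
Step 7: thread A executes A3 (y = x). Shared: x=4 y=4 z=1. PCs: A@3 B@2 C@2
Step 8: thread C executes C3 (y = y + 1). Shared: x=4 y=5 z=1. PCs: A@3 B@2 C@3
Step 9: thread A executes A4 (y = x - 1). Shared: x=4 y=3 z=1. PCs: A@4 B@2 C@3

Answer: x=4 y=3 z=1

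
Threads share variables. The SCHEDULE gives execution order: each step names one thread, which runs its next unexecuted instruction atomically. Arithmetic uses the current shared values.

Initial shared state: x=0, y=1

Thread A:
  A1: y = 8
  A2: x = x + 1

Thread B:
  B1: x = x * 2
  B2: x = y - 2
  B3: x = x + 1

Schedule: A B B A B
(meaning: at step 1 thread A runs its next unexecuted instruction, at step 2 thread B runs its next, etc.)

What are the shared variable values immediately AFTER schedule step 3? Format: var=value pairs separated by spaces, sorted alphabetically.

Answer: x=6 y=8

Derivation:
Step 1: thread A executes A1 (y = 8). Shared: x=0 y=8. PCs: A@1 B@0
Step 2: thread B executes B1 (x = x * 2). Shared: x=0 y=8. PCs: A@1 B@1
Step 3: thread B executes B2 (x = y - 2). Shared: x=6 y=8. PCs: A@1 B@2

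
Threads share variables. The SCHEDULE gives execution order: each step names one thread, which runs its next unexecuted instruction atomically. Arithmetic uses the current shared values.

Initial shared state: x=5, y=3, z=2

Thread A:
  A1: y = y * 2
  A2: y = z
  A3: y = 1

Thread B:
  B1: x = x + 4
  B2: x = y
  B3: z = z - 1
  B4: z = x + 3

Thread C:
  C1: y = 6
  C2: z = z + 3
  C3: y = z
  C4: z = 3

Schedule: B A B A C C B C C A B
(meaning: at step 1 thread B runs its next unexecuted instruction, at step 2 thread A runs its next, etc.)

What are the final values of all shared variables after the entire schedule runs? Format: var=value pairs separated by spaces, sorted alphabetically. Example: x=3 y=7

Step 1: thread B executes B1 (x = x + 4). Shared: x=9 y=3 z=2. PCs: A@0 B@1 C@0
Step 2: thread A executes A1 (y = y * 2). Shared: x=9 y=6 z=2. PCs: A@1 B@1 C@0
Step 3: thread B executes B2 (x = y). Shared: x=6 y=6 z=2. PCs: A@1 B@2 C@0
Step 4: thread A executes A2 (y = z). Shared: x=6 y=2 z=2. PCs: A@2 B@2 C@0
Step 5: thread C executes C1 (y = 6). Shared: x=6 y=6 z=2. PCs: A@2 B@2 C@1
Step 6: thread C executes C2 (z = z + 3). Shared: x=6 y=6 z=5. PCs: A@2 B@2 C@2
Step 7: thread B executes B3 (z = z - 1). Shared: x=6 y=6 z=4. PCs: A@2 B@3 C@2
Step 8: thread C executes C3 (y = z). Shared: x=6 y=4 z=4. PCs: A@2 B@3 C@3
Step 9: thread C executes C4 (z = 3). Shared: x=6 y=4 z=3. PCs: A@2 B@3 C@4
Step 10: thread A executes A3 (y = 1). Shared: x=6 y=1 z=3. PCs: A@3 B@3 C@4
Step 11: thread B executes B4 (z = x + 3). Shared: x=6 y=1 z=9. PCs: A@3 B@4 C@4

Answer: x=6 y=1 z=9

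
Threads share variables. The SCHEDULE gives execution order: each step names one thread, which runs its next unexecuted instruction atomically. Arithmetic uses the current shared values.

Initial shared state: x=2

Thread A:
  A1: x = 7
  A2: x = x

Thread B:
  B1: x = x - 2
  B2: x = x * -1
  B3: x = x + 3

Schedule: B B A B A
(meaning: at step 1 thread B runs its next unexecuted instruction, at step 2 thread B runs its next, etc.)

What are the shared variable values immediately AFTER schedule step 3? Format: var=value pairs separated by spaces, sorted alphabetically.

Answer: x=7

Derivation:
Step 1: thread B executes B1 (x = x - 2). Shared: x=0. PCs: A@0 B@1
Step 2: thread B executes B2 (x = x * -1). Shared: x=0. PCs: A@0 B@2
Step 3: thread A executes A1 (x = 7). Shared: x=7. PCs: A@1 B@2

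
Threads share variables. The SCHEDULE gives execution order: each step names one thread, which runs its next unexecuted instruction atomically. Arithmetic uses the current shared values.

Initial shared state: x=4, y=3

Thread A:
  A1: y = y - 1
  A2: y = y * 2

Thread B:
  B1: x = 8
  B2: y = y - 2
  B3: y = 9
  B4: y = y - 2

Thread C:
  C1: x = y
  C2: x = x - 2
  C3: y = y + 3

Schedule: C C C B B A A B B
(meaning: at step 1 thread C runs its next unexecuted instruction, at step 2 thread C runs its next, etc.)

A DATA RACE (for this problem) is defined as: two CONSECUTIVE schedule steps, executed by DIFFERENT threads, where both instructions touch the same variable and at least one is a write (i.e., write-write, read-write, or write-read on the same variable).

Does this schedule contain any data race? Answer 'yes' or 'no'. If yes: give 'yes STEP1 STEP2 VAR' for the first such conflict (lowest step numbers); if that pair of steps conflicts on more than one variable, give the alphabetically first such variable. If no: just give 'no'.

Answer: yes 5 6 y

Derivation:
Steps 1,2: same thread (C). No race.
Steps 2,3: same thread (C). No race.
Steps 3,4: C(r=y,w=y) vs B(r=-,w=x). No conflict.
Steps 4,5: same thread (B). No race.
Steps 5,6: B(y = y - 2) vs A(y = y - 1). RACE on y (W-W).
Steps 6,7: same thread (A). No race.
Steps 7,8: A(y = y * 2) vs B(y = 9). RACE on y (W-W).
Steps 8,9: same thread (B). No race.
First conflict at steps 5,6.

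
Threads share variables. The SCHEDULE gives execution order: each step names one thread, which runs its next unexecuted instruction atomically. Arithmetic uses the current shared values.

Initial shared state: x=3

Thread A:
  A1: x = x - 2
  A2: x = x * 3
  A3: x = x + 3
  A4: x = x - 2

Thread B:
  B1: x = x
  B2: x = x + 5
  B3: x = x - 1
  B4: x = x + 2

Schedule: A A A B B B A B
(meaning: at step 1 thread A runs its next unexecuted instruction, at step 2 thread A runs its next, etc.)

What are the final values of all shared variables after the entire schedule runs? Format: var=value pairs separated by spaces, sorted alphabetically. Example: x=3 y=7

Answer: x=10

Derivation:
Step 1: thread A executes A1 (x = x - 2). Shared: x=1. PCs: A@1 B@0
Step 2: thread A executes A2 (x = x * 3). Shared: x=3. PCs: A@2 B@0
Step 3: thread A executes A3 (x = x + 3). Shared: x=6. PCs: A@3 B@0
Step 4: thread B executes B1 (x = x). Shared: x=6. PCs: A@3 B@1
Step 5: thread B executes B2 (x = x + 5). Shared: x=11. PCs: A@3 B@2
Step 6: thread B executes B3 (x = x - 1). Shared: x=10. PCs: A@3 B@3
Step 7: thread A executes A4 (x = x - 2). Shared: x=8. PCs: A@4 B@3
Step 8: thread B executes B4 (x = x + 2). Shared: x=10. PCs: A@4 B@4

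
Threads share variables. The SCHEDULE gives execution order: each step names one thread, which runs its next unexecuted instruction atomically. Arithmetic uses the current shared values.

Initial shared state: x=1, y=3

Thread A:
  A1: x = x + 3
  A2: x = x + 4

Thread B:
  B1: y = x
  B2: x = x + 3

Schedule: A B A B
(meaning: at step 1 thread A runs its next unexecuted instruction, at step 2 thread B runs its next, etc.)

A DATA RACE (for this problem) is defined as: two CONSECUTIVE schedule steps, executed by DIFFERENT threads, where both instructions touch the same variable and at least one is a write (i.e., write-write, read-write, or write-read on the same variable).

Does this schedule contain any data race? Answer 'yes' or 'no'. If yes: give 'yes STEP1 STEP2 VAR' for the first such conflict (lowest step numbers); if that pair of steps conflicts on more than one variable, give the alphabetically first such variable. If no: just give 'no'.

Steps 1,2: A(x = x + 3) vs B(y = x). RACE on x (W-R).
Steps 2,3: B(y = x) vs A(x = x + 4). RACE on x (R-W).
Steps 3,4: A(x = x + 4) vs B(x = x + 3). RACE on x (W-W).
First conflict at steps 1,2.

Answer: yes 1 2 x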